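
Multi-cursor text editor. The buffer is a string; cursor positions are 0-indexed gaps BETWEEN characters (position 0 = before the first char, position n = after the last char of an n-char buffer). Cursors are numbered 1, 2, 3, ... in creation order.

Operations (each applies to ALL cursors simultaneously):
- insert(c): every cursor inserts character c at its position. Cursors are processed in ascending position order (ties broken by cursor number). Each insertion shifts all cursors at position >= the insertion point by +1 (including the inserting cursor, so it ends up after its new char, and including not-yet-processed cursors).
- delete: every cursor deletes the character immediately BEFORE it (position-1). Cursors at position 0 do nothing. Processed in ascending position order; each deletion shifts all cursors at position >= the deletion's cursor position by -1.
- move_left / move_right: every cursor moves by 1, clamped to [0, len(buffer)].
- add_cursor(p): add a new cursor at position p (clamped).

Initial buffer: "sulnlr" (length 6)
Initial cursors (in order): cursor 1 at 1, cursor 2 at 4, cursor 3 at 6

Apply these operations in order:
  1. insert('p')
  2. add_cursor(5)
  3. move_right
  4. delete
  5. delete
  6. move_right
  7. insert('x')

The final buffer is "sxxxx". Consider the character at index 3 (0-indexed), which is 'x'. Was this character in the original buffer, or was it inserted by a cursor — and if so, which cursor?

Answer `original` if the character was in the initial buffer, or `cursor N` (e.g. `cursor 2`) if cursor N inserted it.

Answer: cursor 3

Derivation:
After op 1 (insert('p')): buffer="spulnplrp" (len 9), cursors c1@2 c2@6 c3@9, authorship .1...2..3
After op 2 (add_cursor(5)): buffer="spulnplrp" (len 9), cursors c1@2 c4@5 c2@6 c3@9, authorship .1...2..3
After op 3 (move_right): buffer="spulnplrp" (len 9), cursors c1@3 c4@6 c2@7 c3@9, authorship .1...2..3
After op 4 (delete): buffer="splnr" (len 5), cursors c1@2 c2@4 c4@4 c3@5, authorship .1...
After op 5 (delete): buffer="s" (len 1), cursors c1@1 c2@1 c3@1 c4@1, authorship .
After op 6 (move_right): buffer="s" (len 1), cursors c1@1 c2@1 c3@1 c4@1, authorship .
After op 7 (insert('x')): buffer="sxxxx" (len 5), cursors c1@5 c2@5 c3@5 c4@5, authorship .1234
Authorship (.=original, N=cursor N): . 1 2 3 4
Index 3: author = 3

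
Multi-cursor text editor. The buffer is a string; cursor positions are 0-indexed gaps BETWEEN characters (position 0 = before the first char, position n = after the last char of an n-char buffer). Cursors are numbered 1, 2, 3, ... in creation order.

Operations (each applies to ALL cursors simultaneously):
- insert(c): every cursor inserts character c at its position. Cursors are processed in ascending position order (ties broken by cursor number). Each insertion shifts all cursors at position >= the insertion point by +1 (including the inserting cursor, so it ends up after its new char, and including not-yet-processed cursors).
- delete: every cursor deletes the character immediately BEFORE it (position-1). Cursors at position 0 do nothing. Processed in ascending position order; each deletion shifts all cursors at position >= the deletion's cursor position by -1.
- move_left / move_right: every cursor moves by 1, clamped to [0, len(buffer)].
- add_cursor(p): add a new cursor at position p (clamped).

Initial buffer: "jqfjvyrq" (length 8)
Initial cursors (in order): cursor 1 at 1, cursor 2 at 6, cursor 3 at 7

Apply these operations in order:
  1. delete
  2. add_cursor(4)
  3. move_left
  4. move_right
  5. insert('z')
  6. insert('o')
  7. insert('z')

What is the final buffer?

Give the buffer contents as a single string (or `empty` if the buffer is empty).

Answer: qzozfjvzzzooozzzq

Derivation:
After op 1 (delete): buffer="qfjvq" (len 5), cursors c1@0 c2@4 c3@4, authorship .....
After op 2 (add_cursor(4)): buffer="qfjvq" (len 5), cursors c1@0 c2@4 c3@4 c4@4, authorship .....
After op 3 (move_left): buffer="qfjvq" (len 5), cursors c1@0 c2@3 c3@3 c4@3, authorship .....
After op 4 (move_right): buffer="qfjvq" (len 5), cursors c1@1 c2@4 c3@4 c4@4, authorship .....
After op 5 (insert('z')): buffer="qzfjvzzzq" (len 9), cursors c1@2 c2@8 c3@8 c4@8, authorship .1...234.
After op 6 (insert('o')): buffer="qzofjvzzzoooq" (len 13), cursors c1@3 c2@12 c3@12 c4@12, authorship .11...234234.
After op 7 (insert('z')): buffer="qzozfjvzzzooozzzq" (len 17), cursors c1@4 c2@16 c3@16 c4@16, authorship .111...234234234.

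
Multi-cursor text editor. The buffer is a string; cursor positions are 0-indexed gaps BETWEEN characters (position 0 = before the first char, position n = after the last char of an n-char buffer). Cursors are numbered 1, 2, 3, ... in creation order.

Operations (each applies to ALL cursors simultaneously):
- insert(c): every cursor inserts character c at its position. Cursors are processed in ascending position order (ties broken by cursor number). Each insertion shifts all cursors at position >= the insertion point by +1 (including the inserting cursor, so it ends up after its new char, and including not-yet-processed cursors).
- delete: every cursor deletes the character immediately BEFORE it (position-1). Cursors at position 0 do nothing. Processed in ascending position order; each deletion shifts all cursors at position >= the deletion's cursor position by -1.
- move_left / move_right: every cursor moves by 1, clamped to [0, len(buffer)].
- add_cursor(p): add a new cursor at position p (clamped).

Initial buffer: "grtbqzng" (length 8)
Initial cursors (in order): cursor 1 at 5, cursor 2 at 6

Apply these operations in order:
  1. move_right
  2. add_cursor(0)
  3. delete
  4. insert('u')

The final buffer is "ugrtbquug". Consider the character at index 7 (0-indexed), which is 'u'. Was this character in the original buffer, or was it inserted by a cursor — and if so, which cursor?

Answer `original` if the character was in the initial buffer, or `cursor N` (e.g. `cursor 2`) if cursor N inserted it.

After op 1 (move_right): buffer="grtbqzng" (len 8), cursors c1@6 c2@7, authorship ........
After op 2 (add_cursor(0)): buffer="grtbqzng" (len 8), cursors c3@0 c1@6 c2@7, authorship ........
After op 3 (delete): buffer="grtbqg" (len 6), cursors c3@0 c1@5 c2@5, authorship ......
After op 4 (insert('u')): buffer="ugrtbquug" (len 9), cursors c3@1 c1@8 c2@8, authorship 3.....12.
Authorship (.=original, N=cursor N): 3 . . . . . 1 2 .
Index 7: author = 2

Answer: cursor 2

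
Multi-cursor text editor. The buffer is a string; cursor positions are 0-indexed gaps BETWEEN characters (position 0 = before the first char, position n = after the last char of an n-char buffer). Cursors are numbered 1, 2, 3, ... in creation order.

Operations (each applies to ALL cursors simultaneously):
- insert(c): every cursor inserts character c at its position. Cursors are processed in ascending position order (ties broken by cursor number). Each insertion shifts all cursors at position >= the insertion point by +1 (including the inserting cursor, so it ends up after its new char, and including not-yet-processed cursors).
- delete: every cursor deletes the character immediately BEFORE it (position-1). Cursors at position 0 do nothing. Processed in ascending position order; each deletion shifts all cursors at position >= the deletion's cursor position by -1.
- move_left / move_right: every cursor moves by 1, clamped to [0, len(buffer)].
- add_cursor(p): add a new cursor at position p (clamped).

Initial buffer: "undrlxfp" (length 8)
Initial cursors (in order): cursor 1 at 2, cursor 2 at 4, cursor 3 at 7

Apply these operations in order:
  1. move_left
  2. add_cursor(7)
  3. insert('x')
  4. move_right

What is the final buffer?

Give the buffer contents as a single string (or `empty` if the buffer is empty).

Answer: uxndxrlxxfxp

Derivation:
After op 1 (move_left): buffer="undrlxfp" (len 8), cursors c1@1 c2@3 c3@6, authorship ........
After op 2 (add_cursor(7)): buffer="undrlxfp" (len 8), cursors c1@1 c2@3 c3@6 c4@7, authorship ........
After op 3 (insert('x')): buffer="uxndxrlxxfxp" (len 12), cursors c1@2 c2@5 c3@9 c4@11, authorship .1..2...3.4.
After op 4 (move_right): buffer="uxndxrlxxfxp" (len 12), cursors c1@3 c2@6 c3@10 c4@12, authorship .1..2...3.4.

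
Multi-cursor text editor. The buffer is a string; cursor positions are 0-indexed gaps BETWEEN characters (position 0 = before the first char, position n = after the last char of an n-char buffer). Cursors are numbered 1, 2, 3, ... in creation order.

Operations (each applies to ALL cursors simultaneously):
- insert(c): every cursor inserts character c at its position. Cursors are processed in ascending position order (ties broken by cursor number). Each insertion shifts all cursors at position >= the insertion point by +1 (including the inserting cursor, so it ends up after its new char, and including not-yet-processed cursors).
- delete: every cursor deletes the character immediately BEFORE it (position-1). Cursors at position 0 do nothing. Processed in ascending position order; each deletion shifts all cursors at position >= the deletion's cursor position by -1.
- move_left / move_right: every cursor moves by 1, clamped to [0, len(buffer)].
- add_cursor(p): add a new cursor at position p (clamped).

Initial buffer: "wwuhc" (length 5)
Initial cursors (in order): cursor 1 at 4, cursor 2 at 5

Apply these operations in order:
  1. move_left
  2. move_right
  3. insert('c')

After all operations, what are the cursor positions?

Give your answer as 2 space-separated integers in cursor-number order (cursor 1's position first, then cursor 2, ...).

Answer: 5 7

Derivation:
After op 1 (move_left): buffer="wwuhc" (len 5), cursors c1@3 c2@4, authorship .....
After op 2 (move_right): buffer="wwuhc" (len 5), cursors c1@4 c2@5, authorship .....
After op 3 (insert('c')): buffer="wwuhccc" (len 7), cursors c1@5 c2@7, authorship ....1.2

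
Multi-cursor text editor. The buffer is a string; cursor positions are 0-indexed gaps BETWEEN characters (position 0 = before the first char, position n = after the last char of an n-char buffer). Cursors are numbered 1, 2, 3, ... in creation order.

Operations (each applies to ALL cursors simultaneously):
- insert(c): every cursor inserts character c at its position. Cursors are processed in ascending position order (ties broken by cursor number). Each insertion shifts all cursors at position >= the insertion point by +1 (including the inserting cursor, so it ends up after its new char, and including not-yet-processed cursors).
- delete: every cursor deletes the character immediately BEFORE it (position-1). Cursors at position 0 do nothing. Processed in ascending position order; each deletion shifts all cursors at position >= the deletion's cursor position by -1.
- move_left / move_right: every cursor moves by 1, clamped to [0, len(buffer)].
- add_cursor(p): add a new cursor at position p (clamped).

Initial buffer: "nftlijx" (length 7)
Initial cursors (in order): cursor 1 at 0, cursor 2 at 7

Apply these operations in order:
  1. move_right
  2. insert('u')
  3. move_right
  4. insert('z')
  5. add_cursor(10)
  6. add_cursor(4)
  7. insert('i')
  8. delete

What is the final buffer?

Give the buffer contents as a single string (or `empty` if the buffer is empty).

Answer: nufztlijxuz

Derivation:
After op 1 (move_right): buffer="nftlijx" (len 7), cursors c1@1 c2@7, authorship .......
After op 2 (insert('u')): buffer="nuftlijxu" (len 9), cursors c1@2 c2@9, authorship .1......2
After op 3 (move_right): buffer="nuftlijxu" (len 9), cursors c1@3 c2@9, authorship .1......2
After op 4 (insert('z')): buffer="nufztlijxuz" (len 11), cursors c1@4 c2@11, authorship .1.1.....22
After op 5 (add_cursor(10)): buffer="nufztlijxuz" (len 11), cursors c1@4 c3@10 c2@11, authorship .1.1.....22
After op 6 (add_cursor(4)): buffer="nufztlijxuz" (len 11), cursors c1@4 c4@4 c3@10 c2@11, authorship .1.1.....22
After op 7 (insert('i')): buffer="nufziitlijxuizi" (len 15), cursors c1@6 c4@6 c3@13 c2@15, authorship .1.114.....2322
After op 8 (delete): buffer="nufztlijxuz" (len 11), cursors c1@4 c4@4 c3@10 c2@11, authorship .1.1.....22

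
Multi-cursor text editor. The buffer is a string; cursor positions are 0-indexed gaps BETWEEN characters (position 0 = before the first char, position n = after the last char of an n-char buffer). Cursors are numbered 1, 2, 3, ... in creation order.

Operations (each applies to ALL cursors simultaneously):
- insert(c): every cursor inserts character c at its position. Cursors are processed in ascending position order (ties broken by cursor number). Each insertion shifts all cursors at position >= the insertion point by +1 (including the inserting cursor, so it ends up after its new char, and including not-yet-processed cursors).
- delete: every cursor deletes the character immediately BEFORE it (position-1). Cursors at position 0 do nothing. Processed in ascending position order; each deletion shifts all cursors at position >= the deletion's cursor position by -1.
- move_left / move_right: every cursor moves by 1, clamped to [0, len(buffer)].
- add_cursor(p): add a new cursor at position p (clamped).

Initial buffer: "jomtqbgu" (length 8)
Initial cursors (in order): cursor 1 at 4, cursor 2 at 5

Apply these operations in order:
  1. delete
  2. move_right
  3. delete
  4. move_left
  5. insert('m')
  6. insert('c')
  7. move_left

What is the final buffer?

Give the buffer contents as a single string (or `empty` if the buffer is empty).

After op 1 (delete): buffer="jombgu" (len 6), cursors c1@3 c2@3, authorship ......
After op 2 (move_right): buffer="jombgu" (len 6), cursors c1@4 c2@4, authorship ......
After op 3 (delete): buffer="jogu" (len 4), cursors c1@2 c2@2, authorship ....
After op 4 (move_left): buffer="jogu" (len 4), cursors c1@1 c2@1, authorship ....
After op 5 (insert('m')): buffer="jmmogu" (len 6), cursors c1@3 c2@3, authorship .12...
After op 6 (insert('c')): buffer="jmmccogu" (len 8), cursors c1@5 c2@5, authorship .1212...
After op 7 (move_left): buffer="jmmccogu" (len 8), cursors c1@4 c2@4, authorship .1212...

Answer: jmmccogu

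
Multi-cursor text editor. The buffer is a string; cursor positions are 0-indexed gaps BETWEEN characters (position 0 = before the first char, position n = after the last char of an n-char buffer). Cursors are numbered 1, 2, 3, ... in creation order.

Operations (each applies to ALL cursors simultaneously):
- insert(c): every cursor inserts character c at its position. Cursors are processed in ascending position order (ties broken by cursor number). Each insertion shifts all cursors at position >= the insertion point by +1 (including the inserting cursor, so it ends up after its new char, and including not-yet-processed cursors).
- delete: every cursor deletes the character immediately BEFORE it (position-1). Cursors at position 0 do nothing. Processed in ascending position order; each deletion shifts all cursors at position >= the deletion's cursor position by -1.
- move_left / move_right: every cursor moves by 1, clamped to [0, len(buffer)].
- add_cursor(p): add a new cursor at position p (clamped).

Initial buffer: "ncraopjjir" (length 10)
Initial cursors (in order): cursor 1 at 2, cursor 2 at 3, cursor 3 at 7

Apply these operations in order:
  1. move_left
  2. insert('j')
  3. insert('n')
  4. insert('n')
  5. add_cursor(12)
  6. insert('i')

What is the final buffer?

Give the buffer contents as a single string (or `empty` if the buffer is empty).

Answer: njnnicjnniraopijnnijjir

Derivation:
After op 1 (move_left): buffer="ncraopjjir" (len 10), cursors c1@1 c2@2 c3@6, authorship ..........
After op 2 (insert('j')): buffer="njcjraopjjjir" (len 13), cursors c1@2 c2@4 c3@9, authorship .1.2....3....
After op 3 (insert('n')): buffer="njncjnraopjnjjir" (len 16), cursors c1@3 c2@6 c3@12, authorship .11.22....33....
After op 4 (insert('n')): buffer="njnncjnnraopjnnjjir" (len 19), cursors c1@4 c2@8 c3@15, authorship .111.222....333....
After op 5 (add_cursor(12)): buffer="njnncjnnraopjnnjjir" (len 19), cursors c1@4 c2@8 c4@12 c3@15, authorship .111.222....333....
After op 6 (insert('i')): buffer="njnnicjnniraopijnnijjir" (len 23), cursors c1@5 c2@10 c4@15 c3@19, authorship .1111.2222....43333....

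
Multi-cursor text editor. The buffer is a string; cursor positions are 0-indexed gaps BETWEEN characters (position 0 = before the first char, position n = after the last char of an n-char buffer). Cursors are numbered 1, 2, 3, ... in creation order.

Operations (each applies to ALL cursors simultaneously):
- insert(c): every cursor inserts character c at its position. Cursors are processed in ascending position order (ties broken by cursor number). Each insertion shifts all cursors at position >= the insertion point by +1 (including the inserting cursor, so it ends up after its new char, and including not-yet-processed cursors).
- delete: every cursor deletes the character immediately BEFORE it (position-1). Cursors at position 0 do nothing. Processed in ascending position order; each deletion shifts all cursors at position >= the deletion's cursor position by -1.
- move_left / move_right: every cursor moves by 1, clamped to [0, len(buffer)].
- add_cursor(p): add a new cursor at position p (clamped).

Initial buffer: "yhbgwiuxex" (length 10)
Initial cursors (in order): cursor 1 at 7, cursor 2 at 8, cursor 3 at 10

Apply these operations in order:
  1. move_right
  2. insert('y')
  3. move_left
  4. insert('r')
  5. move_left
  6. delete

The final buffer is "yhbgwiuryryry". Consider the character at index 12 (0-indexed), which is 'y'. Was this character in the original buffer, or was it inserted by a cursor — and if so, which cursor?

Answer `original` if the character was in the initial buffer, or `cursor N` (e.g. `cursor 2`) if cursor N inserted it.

Answer: cursor 3

Derivation:
After op 1 (move_right): buffer="yhbgwiuxex" (len 10), cursors c1@8 c2@9 c3@10, authorship ..........
After op 2 (insert('y')): buffer="yhbgwiuxyeyxy" (len 13), cursors c1@9 c2@11 c3@13, authorship ........1.2.3
After op 3 (move_left): buffer="yhbgwiuxyeyxy" (len 13), cursors c1@8 c2@10 c3@12, authorship ........1.2.3
After op 4 (insert('r')): buffer="yhbgwiuxryeryxry" (len 16), cursors c1@9 c2@12 c3@15, authorship ........11.22.33
After op 5 (move_left): buffer="yhbgwiuxryeryxry" (len 16), cursors c1@8 c2@11 c3@14, authorship ........11.22.33
After op 6 (delete): buffer="yhbgwiuryryry" (len 13), cursors c1@7 c2@9 c3@11, authorship .......112233
Authorship (.=original, N=cursor N): . . . . . . . 1 1 2 2 3 3
Index 12: author = 3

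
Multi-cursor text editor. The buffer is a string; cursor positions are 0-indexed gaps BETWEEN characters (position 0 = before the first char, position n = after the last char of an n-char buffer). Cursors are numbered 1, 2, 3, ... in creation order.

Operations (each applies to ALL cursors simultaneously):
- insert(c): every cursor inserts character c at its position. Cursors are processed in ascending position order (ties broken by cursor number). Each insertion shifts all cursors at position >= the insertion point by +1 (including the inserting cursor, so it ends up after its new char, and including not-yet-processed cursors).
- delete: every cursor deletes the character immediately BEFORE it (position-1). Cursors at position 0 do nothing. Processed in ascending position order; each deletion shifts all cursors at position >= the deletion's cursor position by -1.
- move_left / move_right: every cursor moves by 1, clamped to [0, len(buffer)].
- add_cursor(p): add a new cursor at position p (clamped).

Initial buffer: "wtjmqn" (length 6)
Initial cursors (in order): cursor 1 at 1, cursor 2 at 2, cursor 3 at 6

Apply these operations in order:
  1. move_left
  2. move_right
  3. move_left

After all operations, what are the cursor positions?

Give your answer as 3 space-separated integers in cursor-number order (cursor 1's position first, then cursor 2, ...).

After op 1 (move_left): buffer="wtjmqn" (len 6), cursors c1@0 c2@1 c3@5, authorship ......
After op 2 (move_right): buffer="wtjmqn" (len 6), cursors c1@1 c2@2 c3@6, authorship ......
After op 3 (move_left): buffer="wtjmqn" (len 6), cursors c1@0 c2@1 c3@5, authorship ......

Answer: 0 1 5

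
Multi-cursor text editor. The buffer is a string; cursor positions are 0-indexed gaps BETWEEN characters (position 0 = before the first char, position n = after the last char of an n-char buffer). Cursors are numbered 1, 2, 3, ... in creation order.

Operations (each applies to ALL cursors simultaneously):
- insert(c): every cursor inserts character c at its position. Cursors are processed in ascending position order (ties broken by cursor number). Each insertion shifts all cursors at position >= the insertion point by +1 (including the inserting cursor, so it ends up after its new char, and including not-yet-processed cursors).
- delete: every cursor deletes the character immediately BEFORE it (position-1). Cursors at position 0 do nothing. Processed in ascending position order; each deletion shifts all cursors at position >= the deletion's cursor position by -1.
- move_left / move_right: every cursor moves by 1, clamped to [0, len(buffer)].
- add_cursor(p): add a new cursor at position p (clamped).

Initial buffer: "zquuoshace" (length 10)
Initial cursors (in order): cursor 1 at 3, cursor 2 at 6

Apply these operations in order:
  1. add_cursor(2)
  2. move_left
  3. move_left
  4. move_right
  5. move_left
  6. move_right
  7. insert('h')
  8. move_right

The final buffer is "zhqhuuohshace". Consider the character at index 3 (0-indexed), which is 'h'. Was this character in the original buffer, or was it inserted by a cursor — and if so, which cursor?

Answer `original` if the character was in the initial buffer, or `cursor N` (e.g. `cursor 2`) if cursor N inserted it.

After op 1 (add_cursor(2)): buffer="zquuoshace" (len 10), cursors c3@2 c1@3 c2@6, authorship ..........
After op 2 (move_left): buffer="zquuoshace" (len 10), cursors c3@1 c1@2 c2@5, authorship ..........
After op 3 (move_left): buffer="zquuoshace" (len 10), cursors c3@0 c1@1 c2@4, authorship ..........
After op 4 (move_right): buffer="zquuoshace" (len 10), cursors c3@1 c1@2 c2@5, authorship ..........
After op 5 (move_left): buffer="zquuoshace" (len 10), cursors c3@0 c1@1 c2@4, authorship ..........
After op 6 (move_right): buffer="zquuoshace" (len 10), cursors c3@1 c1@2 c2@5, authorship ..........
After op 7 (insert('h')): buffer="zhqhuuohshace" (len 13), cursors c3@2 c1@4 c2@8, authorship .3.1...2.....
After op 8 (move_right): buffer="zhqhuuohshace" (len 13), cursors c3@3 c1@5 c2@9, authorship .3.1...2.....
Authorship (.=original, N=cursor N): . 3 . 1 . . . 2 . . . . .
Index 3: author = 1

Answer: cursor 1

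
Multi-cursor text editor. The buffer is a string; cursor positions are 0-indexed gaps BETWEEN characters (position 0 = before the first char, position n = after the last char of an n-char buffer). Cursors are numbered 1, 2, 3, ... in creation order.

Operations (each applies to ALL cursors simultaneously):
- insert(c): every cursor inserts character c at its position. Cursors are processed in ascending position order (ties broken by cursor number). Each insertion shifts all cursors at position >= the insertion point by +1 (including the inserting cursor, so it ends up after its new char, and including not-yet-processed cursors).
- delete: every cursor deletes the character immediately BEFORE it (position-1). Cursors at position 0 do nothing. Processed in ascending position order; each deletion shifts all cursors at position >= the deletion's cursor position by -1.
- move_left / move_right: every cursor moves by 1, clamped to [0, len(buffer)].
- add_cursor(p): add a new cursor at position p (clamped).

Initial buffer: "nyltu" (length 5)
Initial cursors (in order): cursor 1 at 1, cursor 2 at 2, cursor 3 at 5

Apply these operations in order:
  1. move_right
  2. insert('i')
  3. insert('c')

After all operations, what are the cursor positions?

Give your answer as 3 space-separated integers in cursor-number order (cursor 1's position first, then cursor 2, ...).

Answer: 4 7 11

Derivation:
After op 1 (move_right): buffer="nyltu" (len 5), cursors c1@2 c2@3 c3@5, authorship .....
After op 2 (insert('i')): buffer="nyilitui" (len 8), cursors c1@3 c2@5 c3@8, authorship ..1.2..3
After op 3 (insert('c')): buffer="nyiclictuic" (len 11), cursors c1@4 c2@7 c3@11, authorship ..11.22..33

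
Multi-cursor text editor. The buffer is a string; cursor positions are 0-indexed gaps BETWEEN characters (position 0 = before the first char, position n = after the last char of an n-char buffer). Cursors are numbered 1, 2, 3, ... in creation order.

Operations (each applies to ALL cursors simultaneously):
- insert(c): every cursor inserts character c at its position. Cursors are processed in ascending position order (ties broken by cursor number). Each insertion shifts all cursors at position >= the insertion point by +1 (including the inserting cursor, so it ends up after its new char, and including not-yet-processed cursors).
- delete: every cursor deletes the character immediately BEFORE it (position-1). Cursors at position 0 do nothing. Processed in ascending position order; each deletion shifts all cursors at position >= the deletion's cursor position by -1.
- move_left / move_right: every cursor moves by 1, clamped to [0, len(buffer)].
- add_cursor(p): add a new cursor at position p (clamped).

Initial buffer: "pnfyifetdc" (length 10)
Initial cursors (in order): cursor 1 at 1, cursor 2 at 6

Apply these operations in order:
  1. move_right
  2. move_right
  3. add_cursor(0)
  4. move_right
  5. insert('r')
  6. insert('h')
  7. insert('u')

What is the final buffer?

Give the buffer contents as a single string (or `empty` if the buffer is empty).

Answer: prhunfyrhuifetdrhuc

Derivation:
After op 1 (move_right): buffer="pnfyifetdc" (len 10), cursors c1@2 c2@7, authorship ..........
After op 2 (move_right): buffer="pnfyifetdc" (len 10), cursors c1@3 c2@8, authorship ..........
After op 3 (add_cursor(0)): buffer="pnfyifetdc" (len 10), cursors c3@0 c1@3 c2@8, authorship ..........
After op 4 (move_right): buffer="pnfyifetdc" (len 10), cursors c3@1 c1@4 c2@9, authorship ..........
After op 5 (insert('r')): buffer="prnfyrifetdrc" (len 13), cursors c3@2 c1@6 c2@12, authorship .3...1.....2.
After op 6 (insert('h')): buffer="prhnfyrhifetdrhc" (len 16), cursors c3@3 c1@8 c2@15, authorship .33...11.....22.
After op 7 (insert('u')): buffer="prhunfyrhuifetdrhuc" (len 19), cursors c3@4 c1@10 c2@18, authorship .333...111.....222.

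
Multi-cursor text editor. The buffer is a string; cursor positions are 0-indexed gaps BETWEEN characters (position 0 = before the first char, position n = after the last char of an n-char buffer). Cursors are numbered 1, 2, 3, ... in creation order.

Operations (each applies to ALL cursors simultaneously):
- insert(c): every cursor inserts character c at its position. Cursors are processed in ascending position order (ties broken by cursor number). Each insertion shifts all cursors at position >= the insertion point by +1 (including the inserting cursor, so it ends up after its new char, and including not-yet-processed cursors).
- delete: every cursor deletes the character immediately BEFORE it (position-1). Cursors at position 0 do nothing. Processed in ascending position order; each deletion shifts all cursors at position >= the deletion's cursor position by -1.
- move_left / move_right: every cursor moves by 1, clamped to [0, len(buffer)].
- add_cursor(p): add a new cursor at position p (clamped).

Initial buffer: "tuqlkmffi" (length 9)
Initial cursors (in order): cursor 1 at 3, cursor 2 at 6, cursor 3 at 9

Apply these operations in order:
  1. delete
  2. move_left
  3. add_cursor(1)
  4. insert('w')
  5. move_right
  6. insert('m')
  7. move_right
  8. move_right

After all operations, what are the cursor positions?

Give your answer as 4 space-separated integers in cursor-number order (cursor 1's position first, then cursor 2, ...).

Answer: 8 12 14 8

Derivation:
After op 1 (delete): buffer="tulkff" (len 6), cursors c1@2 c2@4 c3@6, authorship ......
After op 2 (move_left): buffer="tulkff" (len 6), cursors c1@1 c2@3 c3@5, authorship ......
After op 3 (add_cursor(1)): buffer="tulkff" (len 6), cursors c1@1 c4@1 c2@3 c3@5, authorship ......
After op 4 (insert('w')): buffer="twwulwkfwf" (len 10), cursors c1@3 c4@3 c2@6 c3@9, authorship .14..2..3.
After op 5 (move_right): buffer="twwulwkfwf" (len 10), cursors c1@4 c4@4 c2@7 c3@10, authorship .14..2..3.
After op 6 (insert('m')): buffer="twwummlwkmfwfm" (len 14), cursors c1@6 c4@6 c2@10 c3@14, authorship .14.14.2.2.3.3
After op 7 (move_right): buffer="twwummlwkmfwfm" (len 14), cursors c1@7 c4@7 c2@11 c3@14, authorship .14.14.2.2.3.3
After op 8 (move_right): buffer="twwummlwkmfwfm" (len 14), cursors c1@8 c4@8 c2@12 c3@14, authorship .14.14.2.2.3.3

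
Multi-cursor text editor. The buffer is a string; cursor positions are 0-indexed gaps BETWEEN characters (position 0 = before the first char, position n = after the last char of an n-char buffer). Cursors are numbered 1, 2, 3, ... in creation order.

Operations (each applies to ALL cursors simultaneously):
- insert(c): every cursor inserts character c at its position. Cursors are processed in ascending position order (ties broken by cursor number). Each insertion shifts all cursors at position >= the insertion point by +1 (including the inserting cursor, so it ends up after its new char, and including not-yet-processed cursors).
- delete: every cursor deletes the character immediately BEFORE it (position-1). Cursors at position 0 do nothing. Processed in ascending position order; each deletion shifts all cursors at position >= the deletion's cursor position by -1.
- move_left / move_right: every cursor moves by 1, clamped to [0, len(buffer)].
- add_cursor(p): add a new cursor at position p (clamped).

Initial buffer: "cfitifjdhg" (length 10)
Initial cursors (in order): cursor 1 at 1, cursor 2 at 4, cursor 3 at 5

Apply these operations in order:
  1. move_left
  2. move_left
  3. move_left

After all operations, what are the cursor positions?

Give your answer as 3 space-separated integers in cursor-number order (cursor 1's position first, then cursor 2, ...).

After op 1 (move_left): buffer="cfitifjdhg" (len 10), cursors c1@0 c2@3 c3@4, authorship ..........
After op 2 (move_left): buffer="cfitifjdhg" (len 10), cursors c1@0 c2@2 c3@3, authorship ..........
After op 3 (move_left): buffer="cfitifjdhg" (len 10), cursors c1@0 c2@1 c3@2, authorship ..........

Answer: 0 1 2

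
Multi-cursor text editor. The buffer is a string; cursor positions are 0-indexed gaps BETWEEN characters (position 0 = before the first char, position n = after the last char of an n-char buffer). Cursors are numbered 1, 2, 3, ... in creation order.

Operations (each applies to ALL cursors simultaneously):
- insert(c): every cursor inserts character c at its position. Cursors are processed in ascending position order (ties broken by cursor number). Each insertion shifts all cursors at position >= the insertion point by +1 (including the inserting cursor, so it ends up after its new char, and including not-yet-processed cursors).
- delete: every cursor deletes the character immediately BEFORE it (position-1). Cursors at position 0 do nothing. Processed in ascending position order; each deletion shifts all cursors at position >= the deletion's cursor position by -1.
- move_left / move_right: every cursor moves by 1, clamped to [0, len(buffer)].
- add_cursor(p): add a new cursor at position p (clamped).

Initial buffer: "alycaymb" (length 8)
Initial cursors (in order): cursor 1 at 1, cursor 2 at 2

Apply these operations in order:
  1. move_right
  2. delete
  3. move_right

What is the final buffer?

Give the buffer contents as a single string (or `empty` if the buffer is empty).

After op 1 (move_right): buffer="alycaymb" (len 8), cursors c1@2 c2@3, authorship ........
After op 2 (delete): buffer="acaymb" (len 6), cursors c1@1 c2@1, authorship ......
After op 3 (move_right): buffer="acaymb" (len 6), cursors c1@2 c2@2, authorship ......

Answer: acaymb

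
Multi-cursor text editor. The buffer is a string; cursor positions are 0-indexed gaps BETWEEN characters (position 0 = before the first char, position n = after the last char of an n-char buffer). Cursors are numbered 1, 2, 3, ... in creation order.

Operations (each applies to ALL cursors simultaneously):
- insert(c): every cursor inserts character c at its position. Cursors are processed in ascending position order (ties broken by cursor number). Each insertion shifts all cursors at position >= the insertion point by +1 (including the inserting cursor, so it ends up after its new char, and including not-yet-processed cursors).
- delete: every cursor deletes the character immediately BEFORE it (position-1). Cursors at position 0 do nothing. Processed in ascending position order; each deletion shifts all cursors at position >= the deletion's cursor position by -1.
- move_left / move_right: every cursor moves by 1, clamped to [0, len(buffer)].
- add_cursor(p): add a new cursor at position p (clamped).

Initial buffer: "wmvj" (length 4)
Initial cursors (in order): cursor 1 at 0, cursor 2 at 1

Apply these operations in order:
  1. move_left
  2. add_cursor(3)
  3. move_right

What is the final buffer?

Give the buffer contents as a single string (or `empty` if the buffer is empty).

After op 1 (move_left): buffer="wmvj" (len 4), cursors c1@0 c2@0, authorship ....
After op 2 (add_cursor(3)): buffer="wmvj" (len 4), cursors c1@0 c2@0 c3@3, authorship ....
After op 3 (move_right): buffer="wmvj" (len 4), cursors c1@1 c2@1 c3@4, authorship ....

Answer: wmvj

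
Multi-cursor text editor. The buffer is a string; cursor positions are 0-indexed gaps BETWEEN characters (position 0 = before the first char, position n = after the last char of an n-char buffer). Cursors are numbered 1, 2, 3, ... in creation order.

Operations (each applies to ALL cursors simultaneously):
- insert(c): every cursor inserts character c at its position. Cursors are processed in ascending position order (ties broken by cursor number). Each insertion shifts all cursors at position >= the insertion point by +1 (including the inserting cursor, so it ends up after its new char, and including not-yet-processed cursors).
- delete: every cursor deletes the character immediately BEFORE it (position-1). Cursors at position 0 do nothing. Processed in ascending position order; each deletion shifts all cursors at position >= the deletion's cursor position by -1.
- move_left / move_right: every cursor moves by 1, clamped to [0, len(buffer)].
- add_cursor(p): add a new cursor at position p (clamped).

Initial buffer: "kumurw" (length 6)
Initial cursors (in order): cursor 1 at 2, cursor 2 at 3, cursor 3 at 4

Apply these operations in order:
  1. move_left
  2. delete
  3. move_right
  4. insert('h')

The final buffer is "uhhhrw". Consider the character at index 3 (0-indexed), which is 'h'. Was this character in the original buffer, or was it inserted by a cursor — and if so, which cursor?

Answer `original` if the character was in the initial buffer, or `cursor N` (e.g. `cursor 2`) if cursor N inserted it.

After op 1 (move_left): buffer="kumurw" (len 6), cursors c1@1 c2@2 c3@3, authorship ......
After op 2 (delete): buffer="urw" (len 3), cursors c1@0 c2@0 c3@0, authorship ...
After op 3 (move_right): buffer="urw" (len 3), cursors c1@1 c2@1 c3@1, authorship ...
After op 4 (insert('h')): buffer="uhhhrw" (len 6), cursors c1@4 c2@4 c3@4, authorship .123..
Authorship (.=original, N=cursor N): . 1 2 3 . .
Index 3: author = 3

Answer: cursor 3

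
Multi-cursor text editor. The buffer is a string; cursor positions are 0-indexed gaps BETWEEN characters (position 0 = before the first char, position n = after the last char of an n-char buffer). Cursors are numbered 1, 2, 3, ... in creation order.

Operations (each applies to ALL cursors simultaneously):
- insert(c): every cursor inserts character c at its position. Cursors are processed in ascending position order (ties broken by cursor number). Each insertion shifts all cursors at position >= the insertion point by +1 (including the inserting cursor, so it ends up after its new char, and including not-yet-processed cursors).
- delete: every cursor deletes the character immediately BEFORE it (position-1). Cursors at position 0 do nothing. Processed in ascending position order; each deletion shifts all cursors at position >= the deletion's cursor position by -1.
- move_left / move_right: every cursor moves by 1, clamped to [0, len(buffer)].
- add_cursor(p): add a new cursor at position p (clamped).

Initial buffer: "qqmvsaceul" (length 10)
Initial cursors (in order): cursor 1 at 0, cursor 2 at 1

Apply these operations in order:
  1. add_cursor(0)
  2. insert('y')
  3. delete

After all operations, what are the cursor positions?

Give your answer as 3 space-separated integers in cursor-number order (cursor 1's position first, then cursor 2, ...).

After op 1 (add_cursor(0)): buffer="qqmvsaceul" (len 10), cursors c1@0 c3@0 c2@1, authorship ..........
After op 2 (insert('y')): buffer="yyqyqmvsaceul" (len 13), cursors c1@2 c3@2 c2@4, authorship 13.2.........
After op 3 (delete): buffer="qqmvsaceul" (len 10), cursors c1@0 c3@0 c2@1, authorship ..........

Answer: 0 1 0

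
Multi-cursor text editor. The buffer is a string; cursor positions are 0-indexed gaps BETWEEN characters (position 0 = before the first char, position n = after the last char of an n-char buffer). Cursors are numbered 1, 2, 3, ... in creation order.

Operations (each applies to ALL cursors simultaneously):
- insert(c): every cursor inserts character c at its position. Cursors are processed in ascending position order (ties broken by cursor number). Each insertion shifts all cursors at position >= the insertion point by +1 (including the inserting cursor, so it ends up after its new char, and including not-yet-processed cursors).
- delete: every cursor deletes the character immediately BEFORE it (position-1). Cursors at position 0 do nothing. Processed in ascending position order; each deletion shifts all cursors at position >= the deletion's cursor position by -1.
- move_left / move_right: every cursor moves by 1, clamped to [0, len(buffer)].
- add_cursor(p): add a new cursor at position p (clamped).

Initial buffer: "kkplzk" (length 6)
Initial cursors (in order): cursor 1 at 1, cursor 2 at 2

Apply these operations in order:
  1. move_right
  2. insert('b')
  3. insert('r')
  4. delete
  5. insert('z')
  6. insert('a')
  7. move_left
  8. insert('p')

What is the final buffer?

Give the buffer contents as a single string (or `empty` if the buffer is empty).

After op 1 (move_right): buffer="kkplzk" (len 6), cursors c1@2 c2@3, authorship ......
After op 2 (insert('b')): buffer="kkbpblzk" (len 8), cursors c1@3 c2@5, authorship ..1.2...
After op 3 (insert('r')): buffer="kkbrpbrlzk" (len 10), cursors c1@4 c2@7, authorship ..11.22...
After op 4 (delete): buffer="kkbpblzk" (len 8), cursors c1@3 c2@5, authorship ..1.2...
After op 5 (insert('z')): buffer="kkbzpbzlzk" (len 10), cursors c1@4 c2@7, authorship ..11.22...
After op 6 (insert('a')): buffer="kkbzapbzalzk" (len 12), cursors c1@5 c2@9, authorship ..111.222...
After op 7 (move_left): buffer="kkbzapbzalzk" (len 12), cursors c1@4 c2@8, authorship ..111.222...
After op 8 (insert('p')): buffer="kkbzpapbzpalzk" (len 14), cursors c1@5 c2@10, authorship ..1111.2222...

Answer: kkbzpapbzpalzk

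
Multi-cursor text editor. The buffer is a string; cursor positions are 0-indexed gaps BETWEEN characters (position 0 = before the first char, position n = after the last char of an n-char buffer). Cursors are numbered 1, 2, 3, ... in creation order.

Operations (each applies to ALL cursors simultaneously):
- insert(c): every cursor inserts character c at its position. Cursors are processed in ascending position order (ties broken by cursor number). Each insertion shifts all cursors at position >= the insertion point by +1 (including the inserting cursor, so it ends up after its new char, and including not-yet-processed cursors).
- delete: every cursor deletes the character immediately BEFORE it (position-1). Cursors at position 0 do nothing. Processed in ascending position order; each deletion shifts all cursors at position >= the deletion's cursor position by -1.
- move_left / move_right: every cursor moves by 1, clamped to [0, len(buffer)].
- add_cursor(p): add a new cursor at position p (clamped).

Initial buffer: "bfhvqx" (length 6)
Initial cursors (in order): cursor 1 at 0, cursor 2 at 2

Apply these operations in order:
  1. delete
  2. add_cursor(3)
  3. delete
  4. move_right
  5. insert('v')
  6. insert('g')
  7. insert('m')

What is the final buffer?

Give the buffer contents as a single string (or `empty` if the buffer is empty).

After op 1 (delete): buffer="bhvqx" (len 5), cursors c1@0 c2@1, authorship .....
After op 2 (add_cursor(3)): buffer="bhvqx" (len 5), cursors c1@0 c2@1 c3@3, authorship .....
After op 3 (delete): buffer="hqx" (len 3), cursors c1@0 c2@0 c3@1, authorship ...
After op 4 (move_right): buffer="hqx" (len 3), cursors c1@1 c2@1 c3@2, authorship ...
After op 5 (insert('v')): buffer="hvvqvx" (len 6), cursors c1@3 c2@3 c3@5, authorship .12.3.
After op 6 (insert('g')): buffer="hvvggqvgx" (len 9), cursors c1@5 c2@5 c3@8, authorship .1212.33.
After op 7 (insert('m')): buffer="hvvggmmqvgmx" (len 12), cursors c1@7 c2@7 c3@11, authorship .121212.333.

Answer: hvvggmmqvgmx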